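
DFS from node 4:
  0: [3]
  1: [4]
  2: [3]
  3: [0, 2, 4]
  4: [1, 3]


Visit 4, push [3, 1]
Visit 1, push []
Visit 3, push [2, 0]
Visit 0, push []
Visit 2, push []

DFS order: [4, 1, 3, 0, 2]


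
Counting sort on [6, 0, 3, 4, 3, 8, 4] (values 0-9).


Input: [6, 0, 3, 4, 3, 8, 4]
Counts: [1, 0, 0, 2, 2, 0, 1, 0, 1, 0]

Sorted: [0, 3, 3, 4, 4, 6, 8]


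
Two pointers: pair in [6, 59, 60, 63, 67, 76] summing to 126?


lo=0(6)+hi=5(76)=82
lo=1(59)+hi=5(76)=135
lo=1(59)+hi=4(67)=126

Yes: 59+67=126


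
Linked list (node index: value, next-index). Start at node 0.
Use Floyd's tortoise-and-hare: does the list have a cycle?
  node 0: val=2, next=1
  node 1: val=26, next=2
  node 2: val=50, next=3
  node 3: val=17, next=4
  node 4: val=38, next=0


Floyd's tortoise (slow, +1) and hare (fast, +2):
  init: slow=0, fast=0
  step 1: slow=1, fast=2
  step 2: slow=2, fast=4
  step 3: slow=3, fast=1
  step 4: slow=4, fast=3
  step 5: slow=0, fast=0
  slow == fast at node 0: cycle detected

Cycle: yes


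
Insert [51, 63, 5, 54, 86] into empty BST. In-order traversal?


Insert 51: root
Insert 63: R from 51
Insert 5: L from 51
Insert 54: R from 51 -> L from 63
Insert 86: R from 51 -> R from 63

In-order: [5, 51, 54, 63, 86]


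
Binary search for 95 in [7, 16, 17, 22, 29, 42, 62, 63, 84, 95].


Step 1: lo=0, hi=9, mid=4, val=29
Step 2: lo=5, hi=9, mid=7, val=63
Step 3: lo=8, hi=9, mid=8, val=84
Step 4: lo=9, hi=9, mid=9, val=95

Found at index 9


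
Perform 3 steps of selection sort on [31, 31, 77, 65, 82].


Initial: [31, 31, 77, 65, 82]
Step 1: min=31 at 0
  Swap: [31, 31, 77, 65, 82]
Step 2: min=31 at 1
  Swap: [31, 31, 77, 65, 82]
Step 3: min=65 at 3
  Swap: [31, 31, 65, 77, 82]

After 3 steps: [31, 31, 65, 77, 82]


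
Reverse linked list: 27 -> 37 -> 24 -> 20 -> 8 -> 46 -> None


Step 1: curr=27, set curr.next=prev(None) | reversed so far: 27
Step 2: curr=37, set curr.next=prev(27) | reversed so far: 37 -> 27
Step 3: curr=24, set curr.next=prev(37) | reversed so far: 24 -> 37 -> 27
Step 4: curr=20, set curr.next=prev(24) | reversed so far: 20 -> 24 -> 37 -> 27
Step 5: curr=8, set curr.next=prev(20) | reversed so far: 8 -> 20 -> 24 -> 37 -> 27
Step 6: curr=46, set curr.next=prev(8) | reversed so far: 46 -> 8 -> 20 -> 24 -> 37 -> 27

46 -> 8 -> 20 -> 24 -> 37 -> 27 -> None


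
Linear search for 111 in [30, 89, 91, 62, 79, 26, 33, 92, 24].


i=0: 30!=111
i=1: 89!=111
i=2: 91!=111
i=3: 62!=111
i=4: 79!=111
i=5: 26!=111
i=6: 33!=111
i=7: 92!=111
i=8: 24!=111

Not found, 9 comps


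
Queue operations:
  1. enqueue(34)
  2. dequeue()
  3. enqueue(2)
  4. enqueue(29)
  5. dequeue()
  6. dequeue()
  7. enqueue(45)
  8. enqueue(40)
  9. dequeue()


enqueue(34) -> [34]
dequeue()->34, []
enqueue(2) -> [2]
enqueue(29) -> [2, 29]
dequeue()->2, [29]
dequeue()->29, []
enqueue(45) -> [45]
enqueue(40) -> [45, 40]
dequeue()->45, [40]

Final queue: [40]


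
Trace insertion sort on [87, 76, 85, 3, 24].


Initial: [87, 76, 85, 3, 24]
Insert 76: [76, 87, 85, 3, 24]
Insert 85: [76, 85, 87, 3, 24]
Insert 3: [3, 76, 85, 87, 24]
Insert 24: [3, 24, 76, 85, 87]

Sorted: [3, 24, 76, 85, 87]


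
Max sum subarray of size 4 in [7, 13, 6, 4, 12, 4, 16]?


[0:4]: 30
[1:5]: 35
[2:6]: 26
[3:7]: 36

Max: 36 at [3:7]


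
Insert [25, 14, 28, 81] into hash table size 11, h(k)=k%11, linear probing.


Insert 25: h=3 -> slot 3
Insert 14: h=3, 1 probes -> slot 4
Insert 28: h=6 -> slot 6
Insert 81: h=4, 1 probes -> slot 5

Table: [None, None, None, 25, 14, 81, 28, None, None, None, None]


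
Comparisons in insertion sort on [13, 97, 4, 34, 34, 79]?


Algorithm: insertion sort
Input: [13, 97, 4, 34, 34, 79]
Sorted: [4, 13, 34, 34, 79, 97]

9


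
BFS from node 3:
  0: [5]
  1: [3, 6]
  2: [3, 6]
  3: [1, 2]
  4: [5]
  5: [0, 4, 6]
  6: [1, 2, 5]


Visit 3, enqueue [1, 2]
Visit 1, enqueue [6]
Visit 2, enqueue []
Visit 6, enqueue [5]
Visit 5, enqueue [0, 4]
Visit 0, enqueue []
Visit 4, enqueue []

BFS order: [3, 1, 2, 6, 5, 0, 4]


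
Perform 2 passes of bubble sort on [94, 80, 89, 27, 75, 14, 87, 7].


Initial: [94, 80, 89, 27, 75, 14, 87, 7]
Pass 1: [80, 89, 27, 75, 14, 87, 7, 94] (7 swaps)
Pass 2: [80, 27, 75, 14, 87, 7, 89, 94] (5 swaps)

After 2 passes: [80, 27, 75, 14, 87, 7, 89, 94]


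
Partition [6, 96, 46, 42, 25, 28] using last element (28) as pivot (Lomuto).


Pivot: 28
  6 <= 28: advance i (no swap)
  25 <= 28: swap -> [6, 25, 46, 42, 96, 28]
Place pivot at 2: [6, 25, 28, 42, 96, 46]

Partitioned: [6, 25, 28, 42, 96, 46]


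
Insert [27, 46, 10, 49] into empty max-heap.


Insert 27: [27]
Insert 46: [46, 27]
Insert 10: [46, 27, 10]
Insert 49: [49, 46, 10, 27]

Final heap: [49, 46, 10, 27]


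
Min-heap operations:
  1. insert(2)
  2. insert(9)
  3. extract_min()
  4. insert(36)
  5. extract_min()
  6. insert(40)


insert(2) -> [2]
insert(9) -> [2, 9]
extract_min()->2, [9]
insert(36) -> [9, 36]
extract_min()->9, [36]
insert(40) -> [36, 40]

Final heap: [36, 40]


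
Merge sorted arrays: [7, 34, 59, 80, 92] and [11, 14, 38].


Take 7 from A
Take 11 from B
Take 14 from B
Take 34 from A
Take 38 from B

Merged: [7, 11, 14, 34, 38, 59, 80, 92]


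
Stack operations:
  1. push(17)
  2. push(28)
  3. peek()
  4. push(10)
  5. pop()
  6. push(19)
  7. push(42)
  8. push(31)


push(17) -> [17]
push(28) -> [17, 28]
peek()->28
push(10) -> [17, 28, 10]
pop()->10, [17, 28]
push(19) -> [17, 28, 19]
push(42) -> [17, 28, 19, 42]
push(31) -> [17, 28, 19, 42, 31]

Final stack: [17, 28, 19, 42, 31]


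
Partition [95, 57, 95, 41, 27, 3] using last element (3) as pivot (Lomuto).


Pivot: 3
Place pivot at 0: [3, 57, 95, 41, 27, 95]

Partitioned: [3, 57, 95, 41, 27, 95]


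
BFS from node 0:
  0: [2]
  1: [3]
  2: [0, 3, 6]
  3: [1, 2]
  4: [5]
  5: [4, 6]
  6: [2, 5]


Visit 0, enqueue [2]
Visit 2, enqueue [3, 6]
Visit 3, enqueue [1]
Visit 6, enqueue [5]
Visit 1, enqueue []
Visit 5, enqueue [4]
Visit 4, enqueue []

BFS order: [0, 2, 3, 6, 1, 5, 4]


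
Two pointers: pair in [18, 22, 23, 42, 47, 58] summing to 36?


lo=0(18)+hi=5(58)=76
lo=0(18)+hi=4(47)=65
lo=0(18)+hi=3(42)=60
lo=0(18)+hi=2(23)=41
lo=0(18)+hi=1(22)=40

No pair found


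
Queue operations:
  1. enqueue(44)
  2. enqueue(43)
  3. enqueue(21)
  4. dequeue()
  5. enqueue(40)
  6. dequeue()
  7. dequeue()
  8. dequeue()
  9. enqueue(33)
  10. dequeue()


enqueue(44) -> [44]
enqueue(43) -> [44, 43]
enqueue(21) -> [44, 43, 21]
dequeue()->44, [43, 21]
enqueue(40) -> [43, 21, 40]
dequeue()->43, [21, 40]
dequeue()->21, [40]
dequeue()->40, []
enqueue(33) -> [33]
dequeue()->33, []

Final queue: []


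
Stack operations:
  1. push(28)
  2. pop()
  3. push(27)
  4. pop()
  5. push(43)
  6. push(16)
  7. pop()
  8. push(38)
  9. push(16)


push(28) -> [28]
pop()->28, []
push(27) -> [27]
pop()->27, []
push(43) -> [43]
push(16) -> [43, 16]
pop()->16, [43]
push(38) -> [43, 38]
push(16) -> [43, 38, 16]

Final stack: [43, 38, 16]


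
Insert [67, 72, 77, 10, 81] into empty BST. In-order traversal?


Insert 67: root
Insert 72: R from 67
Insert 77: R from 67 -> R from 72
Insert 10: L from 67
Insert 81: R from 67 -> R from 72 -> R from 77

In-order: [10, 67, 72, 77, 81]


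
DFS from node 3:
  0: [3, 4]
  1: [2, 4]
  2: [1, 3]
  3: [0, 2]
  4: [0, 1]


Visit 3, push [2, 0]
Visit 0, push [4]
Visit 4, push [1]
Visit 1, push [2]
Visit 2, push []

DFS order: [3, 0, 4, 1, 2]


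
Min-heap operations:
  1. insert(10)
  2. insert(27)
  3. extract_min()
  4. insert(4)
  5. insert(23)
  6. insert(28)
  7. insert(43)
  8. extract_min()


insert(10) -> [10]
insert(27) -> [10, 27]
extract_min()->10, [27]
insert(4) -> [4, 27]
insert(23) -> [4, 27, 23]
insert(28) -> [4, 27, 23, 28]
insert(43) -> [4, 27, 23, 28, 43]
extract_min()->4, [23, 27, 43, 28]

Final heap: [23, 27, 43, 28]


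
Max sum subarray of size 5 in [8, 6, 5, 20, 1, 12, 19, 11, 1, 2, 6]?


[0:5]: 40
[1:6]: 44
[2:7]: 57
[3:8]: 63
[4:9]: 44
[5:10]: 45
[6:11]: 39

Max: 63 at [3:8]


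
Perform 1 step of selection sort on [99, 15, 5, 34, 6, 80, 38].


Initial: [99, 15, 5, 34, 6, 80, 38]
Step 1: min=5 at 2
  Swap: [5, 15, 99, 34, 6, 80, 38]

After 1 step: [5, 15, 99, 34, 6, 80, 38]


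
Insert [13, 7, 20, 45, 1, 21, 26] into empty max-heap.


Insert 13: [13]
Insert 7: [13, 7]
Insert 20: [20, 7, 13]
Insert 45: [45, 20, 13, 7]
Insert 1: [45, 20, 13, 7, 1]
Insert 21: [45, 20, 21, 7, 1, 13]
Insert 26: [45, 20, 26, 7, 1, 13, 21]

Final heap: [45, 20, 26, 7, 1, 13, 21]


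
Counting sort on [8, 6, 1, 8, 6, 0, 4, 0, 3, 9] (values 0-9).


Input: [8, 6, 1, 8, 6, 0, 4, 0, 3, 9]
Counts: [2, 1, 0, 1, 1, 0, 2, 0, 2, 1]

Sorted: [0, 0, 1, 3, 4, 6, 6, 8, 8, 9]


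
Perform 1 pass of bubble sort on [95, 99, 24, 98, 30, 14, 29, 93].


Initial: [95, 99, 24, 98, 30, 14, 29, 93]
Pass 1: [95, 24, 98, 30, 14, 29, 93, 99] (6 swaps)

After 1 pass: [95, 24, 98, 30, 14, 29, 93, 99]


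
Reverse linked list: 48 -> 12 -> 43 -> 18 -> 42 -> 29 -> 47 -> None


Step 1: curr=48, set curr.next=prev(None) | reversed so far: 48
Step 2: curr=12, set curr.next=prev(48) | reversed so far: 12 -> 48
Step 3: curr=43, set curr.next=prev(12) | reversed so far: 43 -> 12 -> 48
Step 4: curr=18, set curr.next=prev(43) | reversed so far: 18 -> 43 -> 12 -> 48
Step 5: curr=42, set curr.next=prev(18) | reversed so far: 42 -> 18 -> 43 -> 12 -> 48
Step 6: curr=29, set curr.next=prev(42) | reversed so far: 29 -> 42 -> 18 -> 43 -> 12 -> 48
Step 7: curr=47, set curr.next=prev(29) | reversed so far: 47 -> 29 -> 42 -> 18 -> 43 -> 12 -> 48

47 -> 29 -> 42 -> 18 -> 43 -> 12 -> 48 -> None


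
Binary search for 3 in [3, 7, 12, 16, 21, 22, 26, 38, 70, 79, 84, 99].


Step 1: lo=0, hi=11, mid=5, val=22
Step 2: lo=0, hi=4, mid=2, val=12
Step 3: lo=0, hi=1, mid=0, val=3

Found at index 0


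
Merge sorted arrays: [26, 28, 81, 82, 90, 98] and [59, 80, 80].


Take 26 from A
Take 28 from A
Take 59 from B
Take 80 from B
Take 80 from B

Merged: [26, 28, 59, 80, 80, 81, 82, 90, 98]


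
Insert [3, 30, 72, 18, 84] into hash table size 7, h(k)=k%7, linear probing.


Insert 3: h=3 -> slot 3
Insert 30: h=2 -> slot 2
Insert 72: h=2, 2 probes -> slot 4
Insert 18: h=4, 1 probes -> slot 5
Insert 84: h=0 -> slot 0

Table: [84, None, 30, 3, 72, 18, None]


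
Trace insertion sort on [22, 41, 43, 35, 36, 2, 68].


Initial: [22, 41, 43, 35, 36, 2, 68]
Insert 41: [22, 41, 43, 35, 36, 2, 68]
Insert 43: [22, 41, 43, 35, 36, 2, 68]
Insert 35: [22, 35, 41, 43, 36, 2, 68]
Insert 36: [22, 35, 36, 41, 43, 2, 68]
Insert 2: [2, 22, 35, 36, 41, 43, 68]
Insert 68: [2, 22, 35, 36, 41, 43, 68]

Sorted: [2, 22, 35, 36, 41, 43, 68]


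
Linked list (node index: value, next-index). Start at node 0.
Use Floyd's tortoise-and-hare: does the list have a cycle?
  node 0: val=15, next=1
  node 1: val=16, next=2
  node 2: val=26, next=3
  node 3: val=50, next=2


Floyd's tortoise (slow, +1) and hare (fast, +2):
  init: slow=0, fast=0
  step 1: slow=1, fast=2
  step 2: slow=2, fast=2
  slow == fast at node 2: cycle detected

Cycle: yes


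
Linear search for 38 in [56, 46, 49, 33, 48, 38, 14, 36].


i=0: 56!=38
i=1: 46!=38
i=2: 49!=38
i=3: 33!=38
i=4: 48!=38
i=5: 38==38 found!

Found at 5, 6 comps


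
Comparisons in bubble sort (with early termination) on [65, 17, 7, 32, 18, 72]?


Algorithm: bubble sort (with early termination)
Input: [65, 17, 7, 32, 18, 72]
Sorted: [7, 17, 18, 32, 65, 72]

12


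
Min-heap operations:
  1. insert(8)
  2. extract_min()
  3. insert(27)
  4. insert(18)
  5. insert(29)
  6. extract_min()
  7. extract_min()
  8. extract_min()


insert(8) -> [8]
extract_min()->8, []
insert(27) -> [27]
insert(18) -> [18, 27]
insert(29) -> [18, 27, 29]
extract_min()->18, [27, 29]
extract_min()->27, [29]
extract_min()->29, []

Final heap: []


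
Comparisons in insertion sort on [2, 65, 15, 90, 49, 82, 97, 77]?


Algorithm: insertion sort
Input: [2, 65, 15, 90, 49, 82, 97, 77]
Sorted: [2, 15, 49, 65, 77, 82, 90, 97]

14


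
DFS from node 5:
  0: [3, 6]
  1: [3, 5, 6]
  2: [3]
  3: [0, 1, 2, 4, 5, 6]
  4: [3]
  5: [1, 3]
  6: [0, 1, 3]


Visit 5, push [3, 1]
Visit 1, push [6, 3]
Visit 3, push [6, 4, 2, 0]
Visit 0, push [6]
Visit 6, push []
Visit 2, push []
Visit 4, push []

DFS order: [5, 1, 3, 0, 6, 2, 4]


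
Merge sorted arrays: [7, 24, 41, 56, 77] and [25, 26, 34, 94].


Take 7 from A
Take 24 from A
Take 25 from B
Take 26 from B
Take 34 from B
Take 41 from A
Take 56 from A
Take 77 from A

Merged: [7, 24, 25, 26, 34, 41, 56, 77, 94]


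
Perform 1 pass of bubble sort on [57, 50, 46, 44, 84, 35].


Initial: [57, 50, 46, 44, 84, 35]
Pass 1: [50, 46, 44, 57, 35, 84] (4 swaps)

After 1 pass: [50, 46, 44, 57, 35, 84]


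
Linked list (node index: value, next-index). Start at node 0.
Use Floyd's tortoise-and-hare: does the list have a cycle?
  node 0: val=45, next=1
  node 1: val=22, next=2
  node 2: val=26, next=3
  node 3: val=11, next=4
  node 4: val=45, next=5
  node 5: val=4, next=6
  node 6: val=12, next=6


Floyd's tortoise (slow, +1) and hare (fast, +2):
  init: slow=0, fast=0
  step 1: slow=1, fast=2
  step 2: slow=2, fast=4
  step 3: slow=3, fast=6
  step 4: slow=4, fast=6
  step 5: slow=5, fast=6
  step 6: slow=6, fast=6
  slow == fast at node 6: cycle detected

Cycle: yes


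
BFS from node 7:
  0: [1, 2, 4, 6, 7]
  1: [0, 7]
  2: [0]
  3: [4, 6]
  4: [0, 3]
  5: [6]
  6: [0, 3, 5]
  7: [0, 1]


Visit 7, enqueue [0, 1]
Visit 0, enqueue [2, 4, 6]
Visit 1, enqueue []
Visit 2, enqueue []
Visit 4, enqueue [3]
Visit 6, enqueue [5]
Visit 3, enqueue []
Visit 5, enqueue []

BFS order: [7, 0, 1, 2, 4, 6, 3, 5]


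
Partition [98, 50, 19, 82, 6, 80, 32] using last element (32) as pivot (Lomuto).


Pivot: 32
  19 <= 32: swap -> [19, 50, 98, 82, 6, 80, 32]
  6 <= 32: swap -> [19, 6, 98, 82, 50, 80, 32]
Place pivot at 2: [19, 6, 32, 82, 50, 80, 98]

Partitioned: [19, 6, 32, 82, 50, 80, 98]


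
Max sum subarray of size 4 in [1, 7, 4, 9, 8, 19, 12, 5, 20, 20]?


[0:4]: 21
[1:5]: 28
[2:6]: 40
[3:7]: 48
[4:8]: 44
[5:9]: 56
[6:10]: 57

Max: 57 at [6:10]


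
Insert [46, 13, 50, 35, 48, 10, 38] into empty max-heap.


Insert 46: [46]
Insert 13: [46, 13]
Insert 50: [50, 13, 46]
Insert 35: [50, 35, 46, 13]
Insert 48: [50, 48, 46, 13, 35]
Insert 10: [50, 48, 46, 13, 35, 10]
Insert 38: [50, 48, 46, 13, 35, 10, 38]

Final heap: [50, 48, 46, 13, 35, 10, 38]


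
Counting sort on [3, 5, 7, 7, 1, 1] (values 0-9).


Input: [3, 5, 7, 7, 1, 1]
Counts: [0, 2, 0, 1, 0, 1, 0, 2, 0, 0]

Sorted: [1, 1, 3, 5, 7, 7]


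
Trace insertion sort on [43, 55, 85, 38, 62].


Initial: [43, 55, 85, 38, 62]
Insert 55: [43, 55, 85, 38, 62]
Insert 85: [43, 55, 85, 38, 62]
Insert 38: [38, 43, 55, 85, 62]
Insert 62: [38, 43, 55, 62, 85]

Sorted: [38, 43, 55, 62, 85]


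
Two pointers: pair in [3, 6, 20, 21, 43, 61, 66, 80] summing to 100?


lo=0(3)+hi=7(80)=83
lo=1(6)+hi=7(80)=86
lo=2(20)+hi=7(80)=100

Yes: 20+80=100


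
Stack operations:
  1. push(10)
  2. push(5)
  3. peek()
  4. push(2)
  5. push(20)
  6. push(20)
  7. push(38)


push(10) -> [10]
push(5) -> [10, 5]
peek()->5
push(2) -> [10, 5, 2]
push(20) -> [10, 5, 2, 20]
push(20) -> [10, 5, 2, 20, 20]
push(38) -> [10, 5, 2, 20, 20, 38]

Final stack: [10, 5, 2, 20, 20, 38]


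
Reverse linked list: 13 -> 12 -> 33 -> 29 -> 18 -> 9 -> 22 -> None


Step 1: curr=13, set curr.next=prev(None) | reversed so far: 13
Step 2: curr=12, set curr.next=prev(13) | reversed so far: 12 -> 13
Step 3: curr=33, set curr.next=prev(12) | reversed so far: 33 -> 12 -> 13
Step 4: curr=29, set curr.next=prev(33) | reversed so far: 29 -> 33 -> 12 -> 13
Step 5: curr=18, set curr.next=prev(29) | reversed so far: 18 -> 29 -> 33 -> 12 -> 13
Step 6: curr=9, set curr.next=prev(18) | reversed so far: 9 -> 18 -> 29 -> 33 -> 12 -> 13
Step 7: curr=22, set curr.next=prev(9) | reversed so far: 22 -> 9 -> 18 -> 29 -> 33 -> 12 -> 13

22 -> 9 -> 18 -> 29 -> 33 -> 12 -> 13 -> None


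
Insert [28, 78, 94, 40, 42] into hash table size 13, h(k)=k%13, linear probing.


Insert 28: h=2 -> slot 2
Insert 78: h=0 -> slot 0
Insert 94: h=3 -> slot 3
Insert 40: h=1 -> slot 1
Insert 42: h=3, 1 probes -> slot 4

Table: [78, 40, 28, 94, 42, None, None, None, None, None, None, None, None]


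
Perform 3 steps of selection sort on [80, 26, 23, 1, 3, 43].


Initial: [80, 26, 23, 1, 3, 43]
Step 1: min=1 at 3
  Swap: [1, 26, 23, 80, 3, 43]
Step 2: min=3 at 4
  Swap: [1, 3, 23, 80, 26, 43]
Step 3: min=23 at 2
  Swap: [1, 3, 23, 80, 26, 43]

After 3 steps: [1, 3, 23, 80, 26, 43]


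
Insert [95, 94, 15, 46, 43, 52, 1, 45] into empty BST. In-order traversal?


Insert 95: root
Insert 94: L from 95
Insert 15: L from 95 -> L from 94
Insert 46: L from 95 -> L from 94 -> R from 15
Insert 43: L from 95 -> L from 94 -> R from 15 -> L from 46
Insert 52: L from 95 -> L from 94 -> R from 15 -> R from 46
Insert 1: L from 95 -> L from 94 -> L from 15
Insert 45: L from 95 -> L from 94 -> R from 15 -> L from 46 -> R from 43

In-order: [1, 15, 43, 45, 46, 52, 94, 95]


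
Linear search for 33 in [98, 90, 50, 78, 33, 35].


i=0: 98!=33
i=1: 90!=33
i=2: 50!=33
i=3: 78!=33
i=4: 33==33 found!

Found at 4, 5 comps


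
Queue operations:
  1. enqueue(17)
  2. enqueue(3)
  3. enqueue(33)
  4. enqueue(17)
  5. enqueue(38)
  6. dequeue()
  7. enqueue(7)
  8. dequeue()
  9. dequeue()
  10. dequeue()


enqueue(17) -> [17]
enqueue(3) -> [17, 3]
enqueue(33) -> [17, 3, 33]
enqueue(17) -> [17, 3, 33, 17]
enqueue(38) -> [17, 3, 33, 17, 38]
dequeue()->17, [3, 33, 17, 38]
enqueue(7) -> [3, 33, 17, 38, 7]
dequeue()->3, [33, 17, 38, 7]
dequeue()->33, [17, 38, 7]
dequeue()->17, [38, 7]

Final queue: [38, 7]


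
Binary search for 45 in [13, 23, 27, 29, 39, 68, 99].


Step 1: lo=0, hi=6, mid=3, val=29
Step 2: lo=4, hi=6, mid=5, val=68
Step 3: lo=4, hi=4, mid=4, val=39

Not found


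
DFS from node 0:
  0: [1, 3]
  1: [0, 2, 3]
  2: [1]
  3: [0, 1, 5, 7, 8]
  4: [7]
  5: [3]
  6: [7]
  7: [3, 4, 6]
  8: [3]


Visit 0, push [3, 1]
Visit 1, push [3, 2]
Visit 2, push []
Visit 3, push [8, 7, 5]
Visit 5, push []
Visit 7, push [6, 4]
Visit 4, push []
Visit 6, push []
Visit 8, push []

DFS order: [0, 1, 2, 3, 5, 7, 4, 6, 8]


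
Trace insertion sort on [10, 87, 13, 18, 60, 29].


Initial: [10, 87, 13, 18, 60, 29]
Insert 87: [10, 87, 13, 18, 60, 29]
Insert 13: [10, 13, 87, 18, 60, 29]
Insert 18: [10, 13, 18, 87, 60, 29]
Insert 60: [10, 13, 18, 60, 87, 29]
Insert 29: [10, 13, 18, 29, 60, 87]

Sorted: [10, 13, 18, 29, 60, 87]


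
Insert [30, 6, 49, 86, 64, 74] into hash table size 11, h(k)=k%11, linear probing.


Insert 30: h=8 -> slot 8
Insert 6: h=6 -> slot 6
Insert 49: h=5 -> slot 5
Insert 86: h=9 -> slot 9
Insert 64: h=9, 1 probes -> slot 10
Insert 74: h=8, 3 probes -> slot 0

Table: [74, None, None, None, None, 49, 6, None, 30, 86, 64]


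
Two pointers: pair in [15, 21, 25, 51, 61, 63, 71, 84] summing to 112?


lo=0(15)+hi=7(84)=99
lo=1(21)+hi=7(84)=105
lo=2(25)+hi=7(84)=109
lo=3(51)+hi=7(84)=135
lo=3(51)+hi=6(71)=122
lo=3(51)+hi=5(63)=114
lo=3(51)+hi=4(61)=112

Yes: 51+61=112


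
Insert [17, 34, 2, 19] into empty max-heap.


Insert 17: [17]
Insert 34: [34, 17]
Insert 2: [34, 17, 2]
Insert 19: [34, 19, 2, 17]

Final heap: [34, 19, 2, 17]


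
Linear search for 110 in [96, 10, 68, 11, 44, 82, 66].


i=0: 96!=110
i=1: 10!=110
i=2: 68!=110
i=3: 11!=110
i=4: 44!=110
i=5: 82!=110
i=6: 66!=110

Not found, 7 comps


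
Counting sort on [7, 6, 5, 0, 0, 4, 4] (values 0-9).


Input: [7, 6, 5, 0, 0, 4, 4]
Counts: [2, 0, 0, 0, 2, 1, 1, 1, 0, 0]

Sorted: [0, 0, 4, 4, 5, 6, 7]


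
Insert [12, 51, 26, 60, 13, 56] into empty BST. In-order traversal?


Insert 12: root
Insert 51: R from 12
Insert 26: R from 12 -> L from 51
Insert 60: R from 12 -> R from 51
Insert 13: R from 12 -> L from 51 -> L from 26
Insert 56: R from 12 -> R from 51 -> L from 60

In-order: [12, 13, 26, 51, 56, 60]


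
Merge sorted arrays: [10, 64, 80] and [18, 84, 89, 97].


Take 10 from A
Take 18 from B
Take 64 from A
Take 80 from A

Merged: [10, 18, 64, 80, 84, 89, 97]


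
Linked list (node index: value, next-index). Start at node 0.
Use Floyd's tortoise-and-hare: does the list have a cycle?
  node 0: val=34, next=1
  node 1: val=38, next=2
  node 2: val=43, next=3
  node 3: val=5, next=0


Floyd's tortoise (slow, +1) and hare (fast, +2):
  init: slow=0, fast=0
  step 1: slow=1, fast=2
  step 2: slow=2, fast=0
  step 3: slow=3, fast=2
  step 4: slow=0, fast=0
  slow == fast at node 0: cycle detected

Cycle: yes


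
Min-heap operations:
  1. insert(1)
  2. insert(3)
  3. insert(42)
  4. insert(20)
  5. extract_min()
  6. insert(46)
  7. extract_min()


insert(1) -> [1]
insert(3) -> [1, 3]
insert(42) -> [1, 3, 42]
insert(20) -> [1, 3, 42, 20]
extract_min()->1, [3, 20, 42]
insert(46) -> [3, 20, 42, 46]
extract_min()->3, [20, 46, 42]

Final heap: [20, 46, 42]


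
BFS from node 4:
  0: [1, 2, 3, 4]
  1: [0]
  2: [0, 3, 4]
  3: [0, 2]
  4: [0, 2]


Visit 4, enqueue [0, 2]
Visit 0, enqueue [1, 3]
Visit 2, enqueue []
Visit 1, enqueue []
Visit 3, enqueue []

BFS order: [4, 0, 2, 1, 3]


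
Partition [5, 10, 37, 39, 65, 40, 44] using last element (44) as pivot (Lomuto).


Pivot: 44
  5 <= 44: advance i (no swap)
  10 <= 44: advance i (no swap)
  37 <= 44: advance i (no swap)
  39 <= 44: advance i (no swap)
  40 <= 44: swap -> [5, 10, 37, 39, 40, 65, 44]
Place pivot at 5: [5, 10, 37, 39, 40, 44, 65]

Partitioned: [5, 10, 37, 39, 40, 44, 65]


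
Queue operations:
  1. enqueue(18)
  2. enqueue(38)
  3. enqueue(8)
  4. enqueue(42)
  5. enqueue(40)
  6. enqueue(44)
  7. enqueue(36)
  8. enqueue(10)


enqueue(18) -> [18]
enqueue(38) -> [18, 38]
enqueue(8) -> [18, 38, 8]
enqueue(42) -> [18, 38, 8, 42]
enqueue(40) -> [18, 38, 8, 42, 40]
enqueue(44) -> [18, 38, 8, 42, 40, 44]
enqueue(36) -> [18, 38, 8, 42, 40, 44, 36]
enqueue(10) -> [18, 38, 8, 42, 40, 44, 36, 10]

Final queue: [18, 38, 8, 42, 40, 44, 36, 10]


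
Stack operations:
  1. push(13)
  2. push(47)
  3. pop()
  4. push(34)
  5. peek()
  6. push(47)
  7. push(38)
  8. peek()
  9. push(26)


push(13) -> [13]
push(47) -> [13, 47]
pop()->47, [13]
push(34) -> [13, 34]
peek()->34
push(47) -> [13, 34, 47]
push(38) -> [13, 34, 47, 38]
peek()->38
push(26) -> [13, 34, 47, 38, 26]

Final stack: [13, 34, 47, 38, 26]


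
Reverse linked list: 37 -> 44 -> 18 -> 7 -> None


Step 1: curr=37, set curr.next=prev(None) | reversed so far: 37
Step 2: curr=44, set curr.next=prev(37) | reversed so far: 44 -> 37
Step 3: curr=18, set curr.next=prev(44) | reversed so far: 18 -> 44 -> 37
Step 4: curr=7, set curr.next=prev(18) | reversed so far: 7 -> 18 -> 44 -> 37

7 -> 18 -> 44 -> 37 -> None


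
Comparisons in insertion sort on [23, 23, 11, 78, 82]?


Algorithm: insertion sort
Input: [23, 23, 11, 78, 82]
Sorted: [11, 23, 23, 78, 82]

5


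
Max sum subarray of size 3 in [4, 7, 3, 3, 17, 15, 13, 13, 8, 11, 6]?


[0:3]: 14
[1:4]: 13
[2:5]: 23
[3:6]: 35
[4:7]: 45
[5:8]: 41
[6:9]: 34
[7:10]: 32
[8:11]: 25

Max: 45 at [4:7]


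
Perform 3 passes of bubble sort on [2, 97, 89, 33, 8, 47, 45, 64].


Initial: [2, 97, 89, 33, 8, 47, 45, 64]
Pass 1: [2, 89, 33, 8, 47, 45, 64, 97] (6 swaps)
Pass 2: [2, 33, 8, 47, 45, 64, 89, 97] (5 swaps)
Pass 3: [2, 8, 33, 45, 47, 64, 89, 97] (2 swaps)

After 3 passes: [2, 8, 33, 45, 47, 64, 89, 97]


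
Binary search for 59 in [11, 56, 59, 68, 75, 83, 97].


Step 1: lo=0, hi=6, mid=3, val=68
Step 2: lo=0, hi=2, mid=1, val=56
Step 3: lo=2, hi=2, mid=2, val=59

Found at index 2


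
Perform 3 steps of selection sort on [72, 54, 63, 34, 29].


Initial: [72, 54, 63, 34, 29]
Step 1: min=29 at 4
  Swap: [29, 54, 63, 34, 72]
Step 2: min=34 at 3
  Swap: [29, 34, 63, 54, 72]
Step 3: min=54 at 3
  Swap: [29, 34, 54, 63, 72]

After 3 steps: [29, 34, 54, 63, 72]


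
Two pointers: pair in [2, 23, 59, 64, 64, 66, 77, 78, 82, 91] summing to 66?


lo=0(2)+hi=9(91)=93
lo=0(2)+hi=8(82)=84
lo=0(2)+hi=7(78)=80
lo=0(2)+hi=6(77)=79
lo=0(2)+hi=5(66)=68
lo=0(2)+hi=4(64)=66

Yes: 2+64=66


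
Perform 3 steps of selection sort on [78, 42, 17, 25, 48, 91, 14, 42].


Initial: [78, 42, 17, 25, 48, 91, 14, 42]
Step 1: min=14 at 6
  Swap: [14, 42, 17, 25, 48, 91, 78, 42]
Step 2: min=17 at 2
  Swap: [14, 17, 42, 25, 48, 91, 78, 42]
Step 3: min=25 at 3
  Swap: [14, 17, 25, 42, 48, 91, 78, 42]

After 3 steps: [14, 17, 25, 42, 48, 91, 78, 42]


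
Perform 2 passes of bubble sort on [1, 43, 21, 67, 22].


Initial: [1, 43, 21, 67, 22]
Pass 1: [1, 21, 43, 22, 67] (2 swaps)
Pass 2: [1, 21, 22, 43, 67] (1 swaps)

After 2 passes: [1, 21, 22, 43, 67]


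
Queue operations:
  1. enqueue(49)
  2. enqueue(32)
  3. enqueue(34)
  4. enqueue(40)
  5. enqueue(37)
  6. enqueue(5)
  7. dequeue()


enqueue(49) -> [49]
enqueue(32) -> [49, 32]
enqueue(34) -> [49, 32, 34]
enqueue(40) -> [49, 32, 34, 40]
enqueue(37) -> [49, 32, 34, 40, 37]
enqueue(5) -> [49, 32, 34, 40, 37, 5]
dequeue()->49, [32, 34, 40, 37, 5]

Final queue: [32, 34, 40, 37, 5]


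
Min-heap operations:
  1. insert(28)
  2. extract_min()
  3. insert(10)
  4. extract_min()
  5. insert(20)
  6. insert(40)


insert(28) -> [28]
extract_min()->28, []
insert(10) -> [10]
extract_min()->10, []
insert(20) -> [20]
insert(40) -> [20, 40]

Final heap: [20, 40]


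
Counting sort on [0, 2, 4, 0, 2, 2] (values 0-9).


Input: [0, 2, 4, 0, 2, 2]
Counts: [2, 0, 3, 0, 1, 0, 0, 0, 0, 0]

Sorted: [0, 0, 2, 2, 2, 4]


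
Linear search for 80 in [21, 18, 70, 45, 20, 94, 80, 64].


i=0: 21!=80
i=1: 18!=80
i=2: 70!=80
i=3: 45!=80
i=4: 20!=80
i=5: 94!=80
i=6: 80==80 found!

Found at 6, 7 comps


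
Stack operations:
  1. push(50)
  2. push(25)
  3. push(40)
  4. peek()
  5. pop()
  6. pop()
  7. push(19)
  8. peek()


push(50) -> [50]
push(25) -> [50, 25]
push(40) -> [50, 25, 40]
peek()->40
pop()->40, [50, 25]
pop()->25, [50]
push(19) -> [50, 19]
peek()->19

Final stack: [50, 19]


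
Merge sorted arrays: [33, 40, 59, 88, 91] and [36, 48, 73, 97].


Take 33 from A
Take 36 from B
Take 40 from A
Take 48 from B
Take 59 from A
Take 73 from B
Take 88 from A
Take 91 from A

Merged: [33, 36, 40, 48, 59, 73, 88, 91, 97]


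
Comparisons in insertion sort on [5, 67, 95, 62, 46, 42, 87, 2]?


Algorithm: insertion sort
Input: [5, 67, 95, 62, 46, 42, 87, 2]
Sorted: [2, 5, 42, 46, 62, 67, 87, 95]

23


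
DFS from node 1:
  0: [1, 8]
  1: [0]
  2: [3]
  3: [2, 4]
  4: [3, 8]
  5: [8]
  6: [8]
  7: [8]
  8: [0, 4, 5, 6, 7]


Visit 1, push [0]
Visit 0, push [8]
Visit 8, push [7, 6, 5, 4]
Visit 4, push [3]
Visit 3, push [2]
Visit 2, push []
Visit 5, push []
Visit 6, push []
Visit 7, push []

DFS order: [1, 0, 8, 4, 3, 2, 5, 6, 7]


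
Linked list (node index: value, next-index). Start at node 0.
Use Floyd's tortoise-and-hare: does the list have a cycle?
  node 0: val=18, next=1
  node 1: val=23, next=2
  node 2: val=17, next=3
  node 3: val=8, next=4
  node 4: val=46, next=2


Floyd's tortoise (slow, +1) and hare (fast, +2):
  init: slow=0, fast=0
  step 1: slow=1, fast=2
  step 2: slow=2, fast=4
  step 3: slow=3, fast=3
  slow == fast at node 3: cycle detected

Cycle: yes


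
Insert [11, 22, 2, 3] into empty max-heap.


Insert 11: [11]
Insert 22: [22, 11]
Insert 2: [22, 11, 2]
Insert 3: [22, 11, 2, 3]

Final heap: [22, 11, 2, 3]


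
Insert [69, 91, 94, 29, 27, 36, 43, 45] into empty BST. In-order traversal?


Insert 69: root
Insert 91: R from 69
Insert 94: R from 69 -> R from 91
Insert 29: L from 69
Insert 27: L from 69 -> L from 29
Insert 36: L from 69 -> R from 29
Insert 43: L from 69 -> R from 29 -> R from 36
Insert 45: L from 69 -> R from 29 -> R from 36 -> R from 43

In-order: [27, 29, 36, 43, 45, 69, 91, 94]


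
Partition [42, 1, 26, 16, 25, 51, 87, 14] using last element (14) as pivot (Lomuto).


Pivot: 14
  1 <= 14: swap -> [1, 42, 26, 16, 25, 51, 87, 14]
Place pivot at 1: [1, 14, 26, 16, 25, 51, 87, 42]

Partitioned: [1, 14, 26, 16, 25, 51, 87, 42]


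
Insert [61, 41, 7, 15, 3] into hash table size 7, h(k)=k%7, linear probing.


Insert 61: h=5 -> slot 5
Insert 41: h=6 -> slot 6
Insert 7: h=0 -> slot 0
Insert 15: h=1 -> slot 1
Insert 3: h=3 -> slot 3

Table: [7, 15, None, 3, None, 61, 41]


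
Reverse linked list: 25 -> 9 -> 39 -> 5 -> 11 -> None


Step 1: curr=25, set curr.next=prev(None) | reversed so far: 25
Step 2: curr=9, set curr.next=prev(25) | reversed so far: 9 -> 25
Step 3: curr=39, set curr.next=prev(9) | reversed so far: 39 -> 9 -> 25
Step 4: curr=5, set curr.next=prev(39) | reversed so far: 5 -> 39 -> 9 -> 25
Step 5: curr=11, set curr.next=prev(5) | reversed so far: 11 -> 5 -> 39 -> 9 -> 25

11 -> 5 -> 39 -> 9 -> 25 -> None


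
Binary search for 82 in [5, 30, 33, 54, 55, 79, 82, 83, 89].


Step 1: lo=0, hi=8, mid=4, val=55
Step 2: lo=5, hi=8, mid=6, val=82

Found at index 6


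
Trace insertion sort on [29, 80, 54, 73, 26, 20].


Initial: [29, 80, 54, 73, 26, 20]
Insert 80: [29, 80, 54, 73, 26, 20]
Insert 54: [29, 54, 80, 73, 26, 20]
Insert 73: [29, 54, 73, 80, 26, 20]
Insert 26: [26, 29, 54, 73, 80, 20]
Insert 20: [20, 26, 29, 54, 73, 80]

Sorted: [20, 26, 29, 54, 73, 80]


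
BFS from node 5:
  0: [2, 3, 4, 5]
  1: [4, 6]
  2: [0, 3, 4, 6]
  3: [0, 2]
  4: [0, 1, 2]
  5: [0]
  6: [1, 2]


Visit 5, enqueue [0]
Visit 0, enqueue [2, 3, 4]
Visit 2, enqueue [6]
Visit 3, enqueue []
Visit 4, enqueue [1]
Visit 6, enqueue []
Visit 1, enqueue []

BFS order: [5, 0, 2, 3, 4, 6, 1]


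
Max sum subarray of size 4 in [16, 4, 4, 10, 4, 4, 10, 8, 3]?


[0:4]: 34
[1:5]: 22
[2:6]: 22
[3:7]: 28
[4:8]: 26
[5:9]: 25

Max: 34 at [0:4]


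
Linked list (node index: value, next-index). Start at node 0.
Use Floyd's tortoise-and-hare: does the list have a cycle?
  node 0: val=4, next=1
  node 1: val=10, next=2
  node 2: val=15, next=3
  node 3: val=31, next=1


Floyd's tortoise (slow, +1) and hare (fast, +2):
  init: slow=0, fast=0
  step 1: slow=1, fast=2
  step 2: slow=2, fast=1
  step 3: slow=3, fast=3
  slow == fast at node 3: cycle detected

Cycle: yes


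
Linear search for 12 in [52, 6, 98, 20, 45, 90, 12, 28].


i=0: 52!=12
i=1: 6!=12
i=2: 98!=12
i=3: 20!=12
i=4: 45!=12
i=5: 90!=12
i=6: 12==12 found!

Found at 6, 7 comps


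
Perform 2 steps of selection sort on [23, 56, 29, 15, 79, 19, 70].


Initial: [23, 56, 29, 15, 79, 19, 70]
Step 1: min=15 at 3
  Swap: [15, 56, 29, 23, 79, 19, 70]
Step 2: min=19 at 5
  Swap: [15, 19, 29, 23, 79, 56, 70]

After 2 steps: [15, 19, 29, 23, 79, 56, 70]


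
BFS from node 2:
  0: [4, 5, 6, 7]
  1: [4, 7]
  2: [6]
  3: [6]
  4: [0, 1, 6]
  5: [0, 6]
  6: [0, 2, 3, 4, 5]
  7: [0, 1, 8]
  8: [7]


Visit 2, enqueue [6]
Visit 6, enqueue [0, 3, 4, 5]
Visit 0, enqueue [7]
Visit 3, enqueue []
Visit 4, enqueue [1]
Visit 5, enqueue []
Visit 7, enqueue [8]
Visit 1, enqueue []
Visit 8, enqueue []

BFS order: [2, 6, 0, 3, 4, 5, 7, 1, 8]


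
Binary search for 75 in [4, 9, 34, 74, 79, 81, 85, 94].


Step 1: lo=0, hi=7, mid=3, val=74
Step 2: lo=4, hi=7, mid=5, val=81
Step 3: lo=4, hi=4, mid=4, val=79

Not found


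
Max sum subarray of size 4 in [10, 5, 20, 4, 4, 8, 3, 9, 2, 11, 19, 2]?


[0:4]: 39
[1:5]: 33
[2:6]: 36
[3:7]: 19
[4:8]: 24
[5:9]: 22
[6:10]: 25
[7:11]: 41
[8:12]: 34

Max: 41 at [7:11]


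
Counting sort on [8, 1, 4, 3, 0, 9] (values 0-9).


Input: [8, 1, 4, 3, 0, 9]
Counts: [1, 1, 0, 1, 1, 0, 0, 0, 1, 1]

Sorted: [0, 1, 3, 4, 8, 9]


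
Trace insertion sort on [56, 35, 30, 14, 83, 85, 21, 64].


Initial: [56, 35, 30, 14, 83, 85, 21, 64]
Insert 35: [35, 56, 30, 14, 83, 85, 21, 64]
Insert 30: [30, 35, 56, 14, 83, 85, 21, 64]
Insert 14: [14, 30, 35, 56, 83, 85, 21, 64]
Insert 83: [14, 30, 35, 56, 83, 85, 21, 64]
Insert 85: [14, 30, 35, 56, 83, 85, 21, 64]
Insert 21: [14, 21, 30, 35, 56, 83, 85, 64]
Insert 64: [14, 21, 30, 35, 56, 64, 83, 85]

Sorted: [14, 21, 30, 35, 56, 64, 83, 85]


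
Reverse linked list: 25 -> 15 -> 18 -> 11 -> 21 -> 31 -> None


Step 1: curr=25, set curr.next=prev(None) | reversed so far: 25
Step 2: curr=15, set curr.next=prev(25) | reversed so far: 15 -> 25
Step 3: curr=18, set curr.next=prev(15) | reversed so far: 18 -> 15 -> 25
Step 4: curr=11, set curr.next=prev(18) | reversed so far: 11 -> 18 -> 15 -> 25
Step 5: curr=21, set curr.next=prev(11) | reversed so far: 21 -> 11 -> 18 -> 15 -> 25
Step 6: curr=31, set curr.next=prev(21) | reversed so far: 31 -> 21 -> 11 -> 18 -> 15 -> 25

31 -> 21 -> 11 -> 18 -> 15 -> 25 -> None


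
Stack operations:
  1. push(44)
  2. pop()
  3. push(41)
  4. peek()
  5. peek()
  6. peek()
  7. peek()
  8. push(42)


push(44) -> [44]
pop()->44, []
push(41) -> [41]
peek()->41
peek()->41
peek()->41
peek()->41
push(42) -> [41, 42]

Final stack: [41, 42]


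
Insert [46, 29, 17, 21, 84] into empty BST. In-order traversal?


Insert 46: root
Insert 29: L from 46
Insert 17: L from 46 -> L from 29
Insert 21: L from 46 -> L from 29 -> R from 17
Insert 84: R from 46

In-order: [17, 21, 29, 46, 84]


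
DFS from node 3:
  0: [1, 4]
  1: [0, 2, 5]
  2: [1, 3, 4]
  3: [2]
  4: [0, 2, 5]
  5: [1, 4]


Visit 3, push [2]
Visit 2, push [4, 1]
Visit 1, push [5, 0]
Visit 0, push [4]
Visit 4, push [5]
Visit 5, push []

DFS order: [3, 2, 1, 0, 4, 5]


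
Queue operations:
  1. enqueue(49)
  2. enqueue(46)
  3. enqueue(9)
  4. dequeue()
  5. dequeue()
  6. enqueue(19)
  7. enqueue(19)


enqueue(49) -> [49]
enqueue(46) -> [49, 46]
enqueue(9) -> [49, 46, 9]
dequeue()->49, [46, 9]
dequeue()->46, [9]
enqueue(19) -> [9, 19]
enqueue(19) -> [9, 19, 19]

Final queue: [9, 19, 19]


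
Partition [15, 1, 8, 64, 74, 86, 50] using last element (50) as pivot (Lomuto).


Pivot: 50
  15 <= 50: advance i (no swap)
  1 <= 50: advance i (no swap)
  8 <= 50: advance i (no swap)
Place pivot at 3: [15, 1, 8, 50, 74, 86, 64]

Partitioned: [15, 1, 8, 50, 74, 86, 64]


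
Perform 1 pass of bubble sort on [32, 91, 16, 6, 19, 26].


Initial: [32, 91, 16, 6, 19, 26]
Pass 1: [32, 16, 6, 19, 26, 91] (4 swaps)

After 1 pass: [32, 16, 6, 19, 26, 91]


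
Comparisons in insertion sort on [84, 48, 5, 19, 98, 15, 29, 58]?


Algorithm: insertion sort
Input: [84, 48, 5, 19, 98, 15, 29, 58]
Sorted: [5, 15, 19, 29, 48, 58, 84, 98]

19


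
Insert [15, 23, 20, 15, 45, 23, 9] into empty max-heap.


Insert 15: [15]
Insert 23: [23, 15]
Insert 20: [23, 15, 20]
Insert 15: [23, 15, 20, 15]
Insert 45: [45, 23, 20, 15, 15]
Insert 23: [45, 23, 23, 15, 15, 20]
Insert 9: [45, 23, 23, 15, 15, 20, 9]

Final heap: [45, 23, 23, 15, 15, 20, 9]


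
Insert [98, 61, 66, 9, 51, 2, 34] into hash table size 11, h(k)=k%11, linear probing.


Insert 98: h=10 -> slot 10
Insert 61: h=6 -> slot 6
Insert 66: h=0 -> slot 0
Insert 9: h=9 -> slot 9
Insert 51: h=7 -> slot 7
Insert 2: h=2 -> slot 2
Insert 34: h=1 -> slot 1

Table: [66, 34, 2, None, None, None, 61, 51, None, 9, 98]


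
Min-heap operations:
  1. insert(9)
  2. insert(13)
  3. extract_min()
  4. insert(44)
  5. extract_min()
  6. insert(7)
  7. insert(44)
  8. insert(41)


insert(9) -> [9]
insert(13) -> [9, 13]
extract_min()->9, [13]
insert(44) -> [13, 44]
extract_min()->13, [44]
insert(7) -> [7, 44]
insert(44) -> [7, 44, 44]
insert(41) -> [7, 41, 44, 44]

Final heap: [7, 41, 44, 44]


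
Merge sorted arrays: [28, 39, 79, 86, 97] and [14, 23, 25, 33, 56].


Take 14 from B
Take 23 from B
Take 25 from B
Take 28 from A
Take 33 from B
Take 39 from A
Take 56 from B

Merged: [14, 23, 25, 28, 33, 39, 56, 79, 86, 97]


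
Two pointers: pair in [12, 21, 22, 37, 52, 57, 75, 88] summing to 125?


lo=0(12)+hi=7(88)=100
lo=1(21)+hi=7(88)=109
lo=2(22)+hi=7(88)=110
lo=3(37)+hi=7(88)=125

Yes: 37+88=125


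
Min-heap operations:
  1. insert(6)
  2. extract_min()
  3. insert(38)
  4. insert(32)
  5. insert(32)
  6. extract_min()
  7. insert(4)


insert(6) -> [6]
extract_min()->6, []
insert(38) -> [38]
insert(32) -> [32, 38]
insert(32) -> [32, 38, 32]
extract_min()->32, [32, 38]
insert(4) -> [4, 38, 32]

Final heap: [4, 38, 32]


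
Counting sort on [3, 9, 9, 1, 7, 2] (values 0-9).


Input: [3, 9, 9, 1, 7, 2]
Counts: [0, 1, 1, 1, 0, 0, 0, 1, 0, 2]

Sorted: [1, 2, 3, 7, 9, 9]


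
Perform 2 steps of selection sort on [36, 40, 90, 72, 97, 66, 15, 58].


Initial: [36, 40, 90, 72, 97, 66, 15, 58]
Step 1: min=15 at 6
  Swap: [15, 40, 90, 72, 97, 66, 36, 58]
Step 2: min=36 at 6
  Swap: [15, 36, 90, 72, 97, 66, 40, 58]

After 2 steps: [15, 36, 90, 72, 97, 66, 40, 58]


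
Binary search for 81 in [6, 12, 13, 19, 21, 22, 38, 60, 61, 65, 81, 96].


Step 1: lo=0, hi=11, mid=5, val=22
Step 2: lo=6, hi=11, mid=8, val=61
Step 3: lo=9, hi=11, mid=10, val=81

Found at index 10


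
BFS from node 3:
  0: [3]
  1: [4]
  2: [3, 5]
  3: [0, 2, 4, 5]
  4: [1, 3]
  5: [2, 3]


Visit 3, enqueue [0, 2, 4, 5]
Visit 0, enqueue []
Visit 2, enqueue []
Visit 4, enqueue [1]
Visit 5, enqueue []
Visit 1, enqueue []

BFS order: [3, 0, 2, 4, 5, 1]


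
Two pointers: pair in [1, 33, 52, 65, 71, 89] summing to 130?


lo=0(1)+hi=5(89)=90
lo=1(33)+hi=5(89)=122
lo=2(52)+hi=5(89)=141
lo=2(52)+hi=4(71)=123
lo=3(65)+hi=4(71)=136

No pair found


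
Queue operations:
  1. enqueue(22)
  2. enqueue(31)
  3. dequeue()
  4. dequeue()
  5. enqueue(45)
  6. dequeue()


enqueue(22) -> [22]
enqueue(31) -> [22, 31]
dequeue()->22, [31]
dequeue()->31, []
enqueue(45) -> [45]
dequeue()->45, []

Final queue: []


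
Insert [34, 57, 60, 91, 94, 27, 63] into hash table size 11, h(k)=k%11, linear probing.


Insert 34: h=1 -> slot 1
Insert 57: h=2 -> slot 2
Insert 60: h=5 -> slot 5
Insert 91: h=3 -> slot 3
Insert 94: h=6 -> slot 6
Insert 27: h=5, 2 probes -> slot 7
Insert 63: h=8 -> slot 8

Table: [None, 34, 57, 91, None, 60, 94, 27, 63, None, None]


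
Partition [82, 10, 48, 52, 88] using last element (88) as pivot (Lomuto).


Pivot: 88
  82 <= 88: advance i (no swap)
  10 <= 88: advance i (no swap)
  48 <= 88: advance i (no swap)
  52 <= 88: advance i (no swap)
Place pivot at 4: [82, 10, 48, 52, 88]

Partitioned: [82, 10, 48, 52, 88]


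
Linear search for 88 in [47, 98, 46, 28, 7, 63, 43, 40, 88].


i=0: 47!=88
i=1: 98!=88
i=2: 46!=88
i=3: 28!=88
i=4: 7!=88
i=5: 63!=88
i=6: 43!=88
i=7: 40!=88
i=8: 88==88 found!

Found at 8, 9 comps


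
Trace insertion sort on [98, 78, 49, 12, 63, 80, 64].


Initial: [98, 78, 49, 12, 63, 80, 64]
Insert 78: [78, 98, 49, 12, 63, 80, 64]
Insert 49: [49, 78, 98, 12, 63, 80, 64]
Insert 12: [12, 49, 78, 98, 63, 80, 64]
Insert 63: [12, 49, 63, 78, 98, 80, 64]
Insert 80: [12, 49, 63, 78, 80, 98, 64]
Insert 64: [12, 49, 63, 64, 78, 80, 98]

Sorted: [12, 49, 63, 64, 78, 80, 98]


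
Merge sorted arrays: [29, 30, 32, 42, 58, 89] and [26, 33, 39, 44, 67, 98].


Take 26 from B
Take 29 from A
Take 30 from A
Take 32 from A
Take 33 from B
Take 39 from B
Take 42 from A
Take 44 from B
Take 58 from A
Take 67 from B
Take 89 from A

Merged: [26, 29, 30, 32, 33, 39, 42, 44, 58, 67, 89, 98]


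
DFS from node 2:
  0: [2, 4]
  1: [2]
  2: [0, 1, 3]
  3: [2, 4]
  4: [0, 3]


Visit 2, push [3, 1, 0]
Visit 0, push [4]
Visit 4, push [3]
Visit 3, push []
Visit 1, push []

DFS order: [2, 0, 4, 3, 1]


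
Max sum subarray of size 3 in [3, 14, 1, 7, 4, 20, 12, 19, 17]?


[0:3]: 18
[1:4]: 22
[2:5]: 12
[3:6]: 31
[4:7]: 36
[5:8]: 51
[6:9]: 48

Max: 51 at [5:8]


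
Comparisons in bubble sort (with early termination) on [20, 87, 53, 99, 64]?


Algorithm: bubble sort (with early termination)
Input: [20, 87, 53, 99, 64]
Sorted: [20, 53, 64, 87, 99]

9


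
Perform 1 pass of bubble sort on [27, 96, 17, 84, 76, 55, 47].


Initial: [27, 96, 17, 84, 76, 55, 47]
Pass 1: [27, 17, 84, 76, 55, 47, 96] (5 swaps)

After 1 pass: [27, 17, 84, 76, 55, 47, 96]


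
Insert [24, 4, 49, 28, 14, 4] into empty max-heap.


Insert 24: [24]
Insert 4: [24, 4]
Insert 49: [49, 4, 24]
Insert 28: [49, 28, 24, 4]
Insert 14: [49, 28, 24, 4, 14]
Insert 4: [49, 28, 24, 4, 14, 4]

Final heap: [49, 28, 24, 4, 14, 4]
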